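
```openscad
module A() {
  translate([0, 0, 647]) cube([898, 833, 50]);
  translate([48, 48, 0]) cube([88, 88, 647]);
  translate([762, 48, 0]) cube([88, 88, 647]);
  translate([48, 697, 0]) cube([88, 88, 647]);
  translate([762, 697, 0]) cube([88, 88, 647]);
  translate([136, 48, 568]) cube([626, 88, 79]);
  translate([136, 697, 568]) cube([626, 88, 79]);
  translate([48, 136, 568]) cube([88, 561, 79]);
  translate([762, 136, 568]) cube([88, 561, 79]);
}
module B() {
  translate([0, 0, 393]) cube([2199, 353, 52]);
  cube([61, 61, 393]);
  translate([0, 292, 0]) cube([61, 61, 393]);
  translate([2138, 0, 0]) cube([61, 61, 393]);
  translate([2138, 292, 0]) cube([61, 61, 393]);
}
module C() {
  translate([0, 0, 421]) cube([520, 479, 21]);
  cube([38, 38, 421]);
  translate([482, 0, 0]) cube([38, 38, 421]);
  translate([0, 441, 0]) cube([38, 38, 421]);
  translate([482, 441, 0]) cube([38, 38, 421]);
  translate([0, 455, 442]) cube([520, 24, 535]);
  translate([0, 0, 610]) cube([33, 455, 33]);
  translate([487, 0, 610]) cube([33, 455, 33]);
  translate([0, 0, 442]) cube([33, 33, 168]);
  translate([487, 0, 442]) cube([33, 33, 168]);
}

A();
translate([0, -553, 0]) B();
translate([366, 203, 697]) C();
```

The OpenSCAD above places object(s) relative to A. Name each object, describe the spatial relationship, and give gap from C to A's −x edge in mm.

A is a table. B is a bench. C is a chair. The bench is on the floor beside the table on its −y side. The chair is on top of the table. The gap from the chair to the table's −x edge is 366 mm.

The chair's min-x is at 366; the table's min-x is 0; gap = 366 mm.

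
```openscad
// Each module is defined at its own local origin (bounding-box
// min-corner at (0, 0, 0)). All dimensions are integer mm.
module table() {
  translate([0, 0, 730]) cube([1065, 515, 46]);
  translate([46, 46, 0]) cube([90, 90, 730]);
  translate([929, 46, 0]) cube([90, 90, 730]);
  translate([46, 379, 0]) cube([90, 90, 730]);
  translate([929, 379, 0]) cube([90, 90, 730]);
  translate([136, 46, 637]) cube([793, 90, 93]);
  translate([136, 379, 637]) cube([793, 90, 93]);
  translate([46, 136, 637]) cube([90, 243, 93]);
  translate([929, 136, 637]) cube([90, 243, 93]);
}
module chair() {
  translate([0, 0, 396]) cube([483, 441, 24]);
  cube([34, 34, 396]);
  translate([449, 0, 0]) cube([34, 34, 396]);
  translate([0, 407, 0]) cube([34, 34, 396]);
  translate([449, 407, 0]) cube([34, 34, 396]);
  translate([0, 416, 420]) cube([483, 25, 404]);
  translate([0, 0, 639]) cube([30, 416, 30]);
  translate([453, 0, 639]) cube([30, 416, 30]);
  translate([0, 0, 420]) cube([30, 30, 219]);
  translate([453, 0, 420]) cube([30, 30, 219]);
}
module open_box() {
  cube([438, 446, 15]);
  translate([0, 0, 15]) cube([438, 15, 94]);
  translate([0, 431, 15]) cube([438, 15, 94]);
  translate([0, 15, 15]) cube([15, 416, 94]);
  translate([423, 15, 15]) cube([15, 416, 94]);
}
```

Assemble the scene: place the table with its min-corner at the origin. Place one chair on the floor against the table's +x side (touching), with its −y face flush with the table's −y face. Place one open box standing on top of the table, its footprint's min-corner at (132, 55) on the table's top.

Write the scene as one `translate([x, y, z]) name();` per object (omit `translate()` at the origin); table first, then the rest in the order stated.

table();
translate([1065, 0, 0]) chair();
translate([132, 55, 776]) open_box();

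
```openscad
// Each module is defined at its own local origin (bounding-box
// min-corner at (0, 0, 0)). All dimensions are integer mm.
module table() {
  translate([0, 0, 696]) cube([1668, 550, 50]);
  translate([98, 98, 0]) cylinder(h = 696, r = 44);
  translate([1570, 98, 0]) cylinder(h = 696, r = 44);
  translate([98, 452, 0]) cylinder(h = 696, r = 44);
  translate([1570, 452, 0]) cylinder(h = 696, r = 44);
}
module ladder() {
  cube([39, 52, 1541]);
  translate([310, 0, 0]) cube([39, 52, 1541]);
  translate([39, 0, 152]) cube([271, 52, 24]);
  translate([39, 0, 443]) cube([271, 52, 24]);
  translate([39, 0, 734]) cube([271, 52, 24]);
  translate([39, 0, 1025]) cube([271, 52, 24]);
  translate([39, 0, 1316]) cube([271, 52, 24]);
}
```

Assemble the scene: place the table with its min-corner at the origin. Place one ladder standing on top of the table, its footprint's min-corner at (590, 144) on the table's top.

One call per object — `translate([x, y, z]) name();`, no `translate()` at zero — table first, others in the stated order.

table();
translate([590, 144, 746]) ladder();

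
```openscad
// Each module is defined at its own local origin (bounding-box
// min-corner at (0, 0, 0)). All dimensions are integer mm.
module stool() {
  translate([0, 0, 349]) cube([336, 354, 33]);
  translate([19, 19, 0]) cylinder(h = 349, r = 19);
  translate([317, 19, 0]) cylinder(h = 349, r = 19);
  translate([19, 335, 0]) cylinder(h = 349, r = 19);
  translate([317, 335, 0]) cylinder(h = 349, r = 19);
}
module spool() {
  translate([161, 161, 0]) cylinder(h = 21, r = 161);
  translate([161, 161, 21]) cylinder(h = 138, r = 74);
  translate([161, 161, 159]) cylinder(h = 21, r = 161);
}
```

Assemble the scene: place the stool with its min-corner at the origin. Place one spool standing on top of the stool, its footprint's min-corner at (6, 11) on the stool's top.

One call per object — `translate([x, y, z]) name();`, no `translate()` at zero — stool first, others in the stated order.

stool();
translate([6, 11, 382]) spool();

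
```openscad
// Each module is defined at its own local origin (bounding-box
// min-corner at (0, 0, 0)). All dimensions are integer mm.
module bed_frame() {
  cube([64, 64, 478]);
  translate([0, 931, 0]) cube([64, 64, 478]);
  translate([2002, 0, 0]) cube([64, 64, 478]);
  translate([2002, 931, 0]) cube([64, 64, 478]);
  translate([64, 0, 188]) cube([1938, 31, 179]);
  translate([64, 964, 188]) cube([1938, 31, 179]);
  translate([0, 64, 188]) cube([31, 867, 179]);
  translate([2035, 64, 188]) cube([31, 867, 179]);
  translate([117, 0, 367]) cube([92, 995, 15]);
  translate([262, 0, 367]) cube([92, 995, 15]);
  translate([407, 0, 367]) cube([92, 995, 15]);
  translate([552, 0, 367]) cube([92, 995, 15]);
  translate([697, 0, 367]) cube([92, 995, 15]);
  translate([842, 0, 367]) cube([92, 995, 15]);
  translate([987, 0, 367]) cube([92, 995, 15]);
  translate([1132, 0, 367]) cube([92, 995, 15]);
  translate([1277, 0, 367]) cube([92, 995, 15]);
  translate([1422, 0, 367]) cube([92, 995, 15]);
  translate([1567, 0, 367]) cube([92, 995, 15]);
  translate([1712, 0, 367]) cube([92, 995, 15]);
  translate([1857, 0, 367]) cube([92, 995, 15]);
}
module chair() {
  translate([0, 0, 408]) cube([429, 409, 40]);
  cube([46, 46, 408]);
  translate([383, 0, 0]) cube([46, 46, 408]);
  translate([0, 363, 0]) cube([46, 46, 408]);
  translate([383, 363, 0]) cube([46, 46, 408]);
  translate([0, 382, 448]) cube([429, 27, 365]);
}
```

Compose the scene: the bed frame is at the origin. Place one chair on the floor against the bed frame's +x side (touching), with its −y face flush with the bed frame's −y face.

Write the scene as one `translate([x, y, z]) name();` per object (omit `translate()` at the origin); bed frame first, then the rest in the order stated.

bed_frame();
translate([2066, 0, 0]) chair();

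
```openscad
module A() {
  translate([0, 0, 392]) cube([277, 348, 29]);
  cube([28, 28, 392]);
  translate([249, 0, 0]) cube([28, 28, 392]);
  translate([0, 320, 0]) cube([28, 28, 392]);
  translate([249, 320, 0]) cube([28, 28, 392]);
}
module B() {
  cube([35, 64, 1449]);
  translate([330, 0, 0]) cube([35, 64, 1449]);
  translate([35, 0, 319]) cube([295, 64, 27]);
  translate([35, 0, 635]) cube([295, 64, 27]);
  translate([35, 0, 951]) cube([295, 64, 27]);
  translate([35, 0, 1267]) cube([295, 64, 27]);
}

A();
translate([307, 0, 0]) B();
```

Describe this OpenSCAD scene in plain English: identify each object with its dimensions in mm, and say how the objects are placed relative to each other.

A is a four-legged stool. The seat is 277×348 mm, 29 mm thick, top at z = 421 mm. It stands on four square legs, each 28×28 mm in cross-section, from z = 0 to the seat underside, each flush with a corner of the seat.

B is a wooden ladder with two side rails of 35×64 mm section and 1449 mm height, set 365 mm apart overall. Between them run 4 rectangular rungs (64 mm deep, 27 mm thick), front faces flush with the rails' −y face. The bottom of the first rung is 319 mm above the floor and each subsequent rung is 316 mm higher than the one below.

The ladder is on the floor beside the stool on its +x side.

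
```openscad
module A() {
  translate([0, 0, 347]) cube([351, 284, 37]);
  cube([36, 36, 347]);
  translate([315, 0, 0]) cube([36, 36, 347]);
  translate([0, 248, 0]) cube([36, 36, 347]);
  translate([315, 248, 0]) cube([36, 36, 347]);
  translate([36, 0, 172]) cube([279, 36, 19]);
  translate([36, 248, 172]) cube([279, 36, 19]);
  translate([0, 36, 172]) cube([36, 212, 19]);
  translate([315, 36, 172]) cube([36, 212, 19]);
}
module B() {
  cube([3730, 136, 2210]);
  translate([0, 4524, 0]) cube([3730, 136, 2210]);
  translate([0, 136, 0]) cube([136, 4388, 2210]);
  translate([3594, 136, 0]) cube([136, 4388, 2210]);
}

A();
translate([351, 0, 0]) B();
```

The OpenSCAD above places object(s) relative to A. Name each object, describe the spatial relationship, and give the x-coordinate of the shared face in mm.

A is a stool. B is a house frame. The house frame is against the stool's +x side, with their −y faces flush. The x-coordinate of the shared face is 351 mm.

The stool's +x face and the house frame's −x face are both at x = 351 mm.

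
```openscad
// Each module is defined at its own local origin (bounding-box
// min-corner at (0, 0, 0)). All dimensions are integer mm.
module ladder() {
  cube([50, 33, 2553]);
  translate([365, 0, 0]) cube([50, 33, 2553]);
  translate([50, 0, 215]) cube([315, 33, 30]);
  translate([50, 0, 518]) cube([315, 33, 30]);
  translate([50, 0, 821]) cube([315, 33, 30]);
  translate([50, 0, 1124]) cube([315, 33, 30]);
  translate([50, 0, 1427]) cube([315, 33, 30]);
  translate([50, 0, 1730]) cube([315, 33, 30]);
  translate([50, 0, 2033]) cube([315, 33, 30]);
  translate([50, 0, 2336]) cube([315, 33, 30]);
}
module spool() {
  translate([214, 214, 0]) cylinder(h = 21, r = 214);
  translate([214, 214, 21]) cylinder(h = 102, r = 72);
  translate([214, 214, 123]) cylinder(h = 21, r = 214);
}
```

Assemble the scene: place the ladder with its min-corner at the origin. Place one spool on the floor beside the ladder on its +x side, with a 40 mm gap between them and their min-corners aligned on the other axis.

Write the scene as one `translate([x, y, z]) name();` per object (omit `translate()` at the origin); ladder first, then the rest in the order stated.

ladder();
translate([455, 0, 0]) spool();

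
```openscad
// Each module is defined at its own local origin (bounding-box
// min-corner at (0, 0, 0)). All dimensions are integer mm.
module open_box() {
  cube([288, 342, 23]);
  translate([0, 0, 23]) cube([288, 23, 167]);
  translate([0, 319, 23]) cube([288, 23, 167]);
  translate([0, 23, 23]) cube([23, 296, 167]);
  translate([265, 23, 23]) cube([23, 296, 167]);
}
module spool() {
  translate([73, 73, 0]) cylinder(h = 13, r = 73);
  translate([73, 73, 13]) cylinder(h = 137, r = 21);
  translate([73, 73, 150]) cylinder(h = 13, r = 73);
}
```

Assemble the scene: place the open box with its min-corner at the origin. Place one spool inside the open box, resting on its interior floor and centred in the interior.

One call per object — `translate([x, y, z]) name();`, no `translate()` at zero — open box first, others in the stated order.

open_box();
translate([71, 98, 23]) spool();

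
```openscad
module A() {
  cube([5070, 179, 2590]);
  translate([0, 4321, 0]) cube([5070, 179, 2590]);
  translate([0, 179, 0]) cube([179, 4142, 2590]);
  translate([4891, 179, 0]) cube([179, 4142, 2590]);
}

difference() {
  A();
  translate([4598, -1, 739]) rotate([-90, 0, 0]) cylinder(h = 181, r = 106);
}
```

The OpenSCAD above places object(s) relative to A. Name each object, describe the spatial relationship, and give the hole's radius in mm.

The subtracted cylinder has r = 106 mm.

A is a house frame. The house frame has a circular hole through its front wall. The hole's radius is 106 mm.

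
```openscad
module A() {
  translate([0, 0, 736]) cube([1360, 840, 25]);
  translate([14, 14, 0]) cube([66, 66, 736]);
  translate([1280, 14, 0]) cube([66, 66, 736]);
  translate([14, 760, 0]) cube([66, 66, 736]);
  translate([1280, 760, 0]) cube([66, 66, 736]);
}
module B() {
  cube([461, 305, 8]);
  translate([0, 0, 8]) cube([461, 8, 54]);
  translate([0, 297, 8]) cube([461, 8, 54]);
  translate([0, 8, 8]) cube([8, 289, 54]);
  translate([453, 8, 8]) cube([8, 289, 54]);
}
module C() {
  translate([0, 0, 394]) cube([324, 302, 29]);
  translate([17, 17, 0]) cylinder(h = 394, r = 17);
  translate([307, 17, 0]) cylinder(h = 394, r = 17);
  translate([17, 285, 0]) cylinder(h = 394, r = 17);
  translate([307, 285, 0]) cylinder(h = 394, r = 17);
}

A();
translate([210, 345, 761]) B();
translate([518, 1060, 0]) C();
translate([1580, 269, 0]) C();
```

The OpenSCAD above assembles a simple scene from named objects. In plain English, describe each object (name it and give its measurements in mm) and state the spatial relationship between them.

A is a table with a 1360×840 mm rectangular top, 25 mm thick, top surface at z = 761 mm, supported by four 66×66 mm square legs, each inset 14 mm from the nearest pair of top edges, running from the floor.

B is an open-topped rectangular box: outside dimensions 461×305×62 mm, with a uniform wall and base thickness of 8 mm. The base is a full 461×305 slab on the floor; four walls sit on top of the base. The front and back walls (the −y and +y sides) span the full width; the two side walls fit between them.

C is a four-legged stool. The seat is a 324×302×29 mm slab whose top surface is at z = 423 mm; four round legs, each 34 mm in diameter, run from the floor (z = 0) to the underside of the seat, each leg's axis is inset half a diameter from the nearest pair of seat edges (so the leg's bounding box is flush with the corner).

The open box is on top of the table. Two stools sit around the table at the +y, +x sides.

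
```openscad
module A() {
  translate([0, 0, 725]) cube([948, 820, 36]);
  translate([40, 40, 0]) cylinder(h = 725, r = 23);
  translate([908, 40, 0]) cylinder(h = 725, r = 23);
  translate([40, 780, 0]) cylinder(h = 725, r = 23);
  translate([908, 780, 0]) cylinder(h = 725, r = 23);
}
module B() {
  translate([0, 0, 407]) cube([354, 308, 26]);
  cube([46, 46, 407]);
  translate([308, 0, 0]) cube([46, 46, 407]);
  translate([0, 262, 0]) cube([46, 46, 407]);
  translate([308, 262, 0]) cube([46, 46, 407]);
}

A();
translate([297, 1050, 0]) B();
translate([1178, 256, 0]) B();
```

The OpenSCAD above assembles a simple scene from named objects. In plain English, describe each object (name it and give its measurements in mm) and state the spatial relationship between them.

A is a table: top 948 mm (x) × 820 mm (y), 36 mm thick, upper face at z = 761 mm, on four round legs of 46 mm diameter, each leg's bounding box inset 17 mm from the nearest pair of top edges, running from z = 0 to the bottom of the top.

B is a four-legged stool. The seat is a 354×308×26 mm slab whose top surface is at z = 433 mm; four square legs, each 46×46 mm in cross-section, run from the floor (z = 0) to the underside of the seat, each flush with a corner of the seat.

Two stools sit around the table at the +y, +x sides.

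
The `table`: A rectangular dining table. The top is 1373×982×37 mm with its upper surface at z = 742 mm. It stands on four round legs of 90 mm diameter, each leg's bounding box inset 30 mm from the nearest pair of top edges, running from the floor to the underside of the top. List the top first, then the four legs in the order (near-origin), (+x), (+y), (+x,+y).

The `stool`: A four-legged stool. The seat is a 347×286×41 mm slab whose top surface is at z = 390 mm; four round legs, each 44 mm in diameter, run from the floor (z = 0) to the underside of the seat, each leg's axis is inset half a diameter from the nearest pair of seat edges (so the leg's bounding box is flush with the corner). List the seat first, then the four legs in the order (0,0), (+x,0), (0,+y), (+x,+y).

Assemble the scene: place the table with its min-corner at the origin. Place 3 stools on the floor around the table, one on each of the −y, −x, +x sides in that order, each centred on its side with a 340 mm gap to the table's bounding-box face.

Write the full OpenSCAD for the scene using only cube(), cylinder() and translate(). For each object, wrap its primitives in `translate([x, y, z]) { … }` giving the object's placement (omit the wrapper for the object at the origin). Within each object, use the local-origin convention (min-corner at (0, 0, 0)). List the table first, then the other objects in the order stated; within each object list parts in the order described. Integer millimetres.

translate([0, 0, 705]) cube([1373, 982, 37]);
translate([75, 75, 0]) cylinder(h = 705, r = 45);
translate([1298, 75, 0]) cylinder(h = 705, r = 45);
translate([75, 907, 0]) cylinder(h = 705, r = 45);
translate([1298, 907, 0]) cylinder(h = 705, r = 45);
translate([513, -626, 0]) {
  translate([0, 0, 349]) cube([347, 286, 41]);
  translate([22, 22, 0]) cylinder(h = 349, r = 22);
  translate([325, 22, 0]) cylinder(h = 349, r = 22);
  translate([22, 264, 0]) cylinder(h = 349, r = 22);
  translate([325, 264, 0]) cylinder(h = 349, r = 22);
}
translate([-687, 348, 0]) {
  translate([0, 0, 349]) cube([347, 286, 41]);
  translate([22, 22, 0]) cylinder(h = 349, r = 22);
  translate([325, 22, 0]) cylinder(h = 349, r = 22);
  translate([22, 264, 0]) cylinder(h = 349, r = 22);
  translate([325, 264, 0]) cylinder(h = 349, r = 22);
}
translate([1713, 348, 0]) {
  translate([0, 0, 349]) cube([347, 286, 41]);
  translate([22, 22, 0]) cylinder(h = 349, r = 22);
  translate([325, 22, 0]) cylinder(h = 349, r = 22);
  translate([22, 264, 0]) cylinder(h = 349, r = 22);
  translate([325, 264, 0]) cylinder(h = 349, r = 22);
}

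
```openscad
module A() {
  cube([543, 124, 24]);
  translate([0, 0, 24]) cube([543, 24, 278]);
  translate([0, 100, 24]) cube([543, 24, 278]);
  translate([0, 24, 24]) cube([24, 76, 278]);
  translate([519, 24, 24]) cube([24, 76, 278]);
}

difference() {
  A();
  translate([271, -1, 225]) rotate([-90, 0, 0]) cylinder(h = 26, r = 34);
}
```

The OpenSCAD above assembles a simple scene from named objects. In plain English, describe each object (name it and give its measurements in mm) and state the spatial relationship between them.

A is an open-topped rectangular box: outside dimensions 543×124×302 mm, with a uniform wall and base thickness of 24 mm. The base is a full 543×124 slab on the floor; four walls sit on top of the base. The front and back walls (the −y and +y sides) span the full width; the two side walls fit between them.

The open box has a circular hole of radius 34 mm through its front wall, centred at (x = 271, z = 225).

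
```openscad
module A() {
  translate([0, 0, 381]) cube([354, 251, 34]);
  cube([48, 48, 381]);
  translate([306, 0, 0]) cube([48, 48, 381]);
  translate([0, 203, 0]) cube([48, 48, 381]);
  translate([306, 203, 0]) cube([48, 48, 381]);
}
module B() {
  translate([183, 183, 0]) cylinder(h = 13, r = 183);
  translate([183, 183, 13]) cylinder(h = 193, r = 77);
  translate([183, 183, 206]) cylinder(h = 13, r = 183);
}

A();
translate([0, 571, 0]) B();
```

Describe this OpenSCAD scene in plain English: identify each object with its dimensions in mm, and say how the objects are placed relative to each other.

A is a four-legged stool. The seat is a 354×251×34 mm slab whose top surface is at z = 415 mm; four square legs, each 48×48 mm in cross-section, run from the floor (z = 0) to the underside of the seat, each flush with a corner of the seat.

B is a spool: two coaxial disc flanges of radius 183 mm and thickness 13 mm, joined by a core cylinder of radius 77 mm and height 193 mm. The lower flange rests on z = 0 and the three cylinders share a vertical axis.

The spool is on the floor beside the stool on its +y side.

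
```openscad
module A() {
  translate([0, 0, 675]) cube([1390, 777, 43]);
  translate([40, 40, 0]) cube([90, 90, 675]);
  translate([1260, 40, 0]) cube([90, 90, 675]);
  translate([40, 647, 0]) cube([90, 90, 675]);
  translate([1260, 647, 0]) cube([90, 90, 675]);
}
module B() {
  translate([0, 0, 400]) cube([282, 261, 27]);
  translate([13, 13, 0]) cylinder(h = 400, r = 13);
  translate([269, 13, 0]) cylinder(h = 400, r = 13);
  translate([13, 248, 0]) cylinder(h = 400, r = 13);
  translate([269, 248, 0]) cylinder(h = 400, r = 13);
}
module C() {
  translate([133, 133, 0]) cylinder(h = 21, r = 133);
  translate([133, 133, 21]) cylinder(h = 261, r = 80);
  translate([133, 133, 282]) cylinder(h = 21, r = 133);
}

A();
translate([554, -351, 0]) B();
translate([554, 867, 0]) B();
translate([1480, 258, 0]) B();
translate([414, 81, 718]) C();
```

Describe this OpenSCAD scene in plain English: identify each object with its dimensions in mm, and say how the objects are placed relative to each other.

A is a rectangular dining table. The top is 1390×777×43 mm with its upper surface at z = 718 mm. It stands on four 90×90 mm square legs, each inset 40 mm from the nearest pair of top edges, running from the floor to the underside of the top.

B is a four-legged stool. The seat is 282×261 mm, 27 mm thick, top at z = 427 mm. It stands on four round legs, each 26 mm in diameter, from z = 0 to the seat underside, each leg's axis is inset half a diameter from the nearest pair of seat edges (so the leg's bounding box is flush with the corner).

C is a spool: two coaxial disc flanges of radius 133 mm and thickness 21 mm, joined by a core cylinder of radius 80 mm and height 261 mm. The lower flange rests on z = 0 and the three cylinders share a vertical axis.

Three stools sit around the table at the −y, +y, +x sides. The spool is on top of the table.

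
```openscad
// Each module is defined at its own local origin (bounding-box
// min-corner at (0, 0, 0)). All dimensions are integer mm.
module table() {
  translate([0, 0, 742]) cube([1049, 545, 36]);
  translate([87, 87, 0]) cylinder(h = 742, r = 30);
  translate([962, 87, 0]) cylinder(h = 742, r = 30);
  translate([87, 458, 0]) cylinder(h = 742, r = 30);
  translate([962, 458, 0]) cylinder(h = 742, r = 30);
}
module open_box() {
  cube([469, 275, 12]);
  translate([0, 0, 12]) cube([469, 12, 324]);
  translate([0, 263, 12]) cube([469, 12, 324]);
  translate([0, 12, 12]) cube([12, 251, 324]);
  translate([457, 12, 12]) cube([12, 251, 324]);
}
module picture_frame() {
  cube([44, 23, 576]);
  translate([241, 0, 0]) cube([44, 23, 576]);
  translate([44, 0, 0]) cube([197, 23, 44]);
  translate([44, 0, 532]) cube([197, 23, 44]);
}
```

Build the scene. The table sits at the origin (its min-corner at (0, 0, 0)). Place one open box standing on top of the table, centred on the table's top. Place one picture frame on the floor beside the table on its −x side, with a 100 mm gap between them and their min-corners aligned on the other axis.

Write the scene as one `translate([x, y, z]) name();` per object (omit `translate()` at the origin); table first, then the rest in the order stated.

table();
translate([290, 135, 778]) open_box();
translate([-385, 0, 0]) picture_frame();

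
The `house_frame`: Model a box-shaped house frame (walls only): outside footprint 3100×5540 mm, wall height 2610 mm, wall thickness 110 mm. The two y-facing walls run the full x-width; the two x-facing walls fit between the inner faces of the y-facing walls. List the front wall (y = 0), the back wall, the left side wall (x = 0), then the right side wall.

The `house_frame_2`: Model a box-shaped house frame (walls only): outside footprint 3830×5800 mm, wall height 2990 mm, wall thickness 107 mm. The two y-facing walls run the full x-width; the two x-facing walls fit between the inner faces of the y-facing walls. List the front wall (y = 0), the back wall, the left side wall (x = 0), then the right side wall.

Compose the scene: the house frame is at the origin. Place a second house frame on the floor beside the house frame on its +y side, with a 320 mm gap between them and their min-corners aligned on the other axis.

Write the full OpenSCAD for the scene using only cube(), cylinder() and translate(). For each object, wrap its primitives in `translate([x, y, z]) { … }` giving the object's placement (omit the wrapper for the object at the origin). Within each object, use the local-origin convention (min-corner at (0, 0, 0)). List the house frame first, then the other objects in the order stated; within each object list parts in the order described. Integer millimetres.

cube([3100, 110, 2610]);
translate([0, 5430, 0]) cube([3100, 110, 2610]);
translate([0, 110, 0]) cube([110, 5320, 2610]);
translate([2990, 110, 0]) cube([110, 5320, 2610]);
translate([0, 5860, 0]) {
  cube([3830, 107, 2990]);
  translate([0, 5693, 0]) cube([3830, 107, 2990]);
  translate([0, 107, 0]) cube([107, 5586, 2990]);
  translate([3723, 107, 0]) cube([107, 5586, 2990]);
}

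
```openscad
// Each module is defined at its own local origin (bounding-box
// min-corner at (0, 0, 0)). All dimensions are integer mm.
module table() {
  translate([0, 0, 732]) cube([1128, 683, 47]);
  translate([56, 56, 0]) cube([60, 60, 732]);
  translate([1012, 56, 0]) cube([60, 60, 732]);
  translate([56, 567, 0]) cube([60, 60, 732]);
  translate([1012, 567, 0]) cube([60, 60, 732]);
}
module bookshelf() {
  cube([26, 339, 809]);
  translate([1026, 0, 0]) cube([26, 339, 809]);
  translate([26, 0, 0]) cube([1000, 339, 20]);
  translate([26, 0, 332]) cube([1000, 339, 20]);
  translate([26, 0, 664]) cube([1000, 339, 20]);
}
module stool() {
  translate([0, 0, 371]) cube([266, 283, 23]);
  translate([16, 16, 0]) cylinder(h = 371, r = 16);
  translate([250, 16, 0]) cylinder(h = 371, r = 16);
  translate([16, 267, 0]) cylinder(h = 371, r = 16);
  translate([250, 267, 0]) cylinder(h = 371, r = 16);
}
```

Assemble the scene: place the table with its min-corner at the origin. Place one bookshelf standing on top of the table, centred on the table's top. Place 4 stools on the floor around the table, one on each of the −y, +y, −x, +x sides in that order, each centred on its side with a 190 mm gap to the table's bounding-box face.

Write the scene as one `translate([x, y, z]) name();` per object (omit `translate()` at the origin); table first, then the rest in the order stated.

table();
translate([38, 172, 779]) bookshelf();
translate([431, -473, 0]) stool();
translate([431, 873, 0]) stool();
translate([-456, 200, 0]) stool();
translate([1318, 200, 0]) stool();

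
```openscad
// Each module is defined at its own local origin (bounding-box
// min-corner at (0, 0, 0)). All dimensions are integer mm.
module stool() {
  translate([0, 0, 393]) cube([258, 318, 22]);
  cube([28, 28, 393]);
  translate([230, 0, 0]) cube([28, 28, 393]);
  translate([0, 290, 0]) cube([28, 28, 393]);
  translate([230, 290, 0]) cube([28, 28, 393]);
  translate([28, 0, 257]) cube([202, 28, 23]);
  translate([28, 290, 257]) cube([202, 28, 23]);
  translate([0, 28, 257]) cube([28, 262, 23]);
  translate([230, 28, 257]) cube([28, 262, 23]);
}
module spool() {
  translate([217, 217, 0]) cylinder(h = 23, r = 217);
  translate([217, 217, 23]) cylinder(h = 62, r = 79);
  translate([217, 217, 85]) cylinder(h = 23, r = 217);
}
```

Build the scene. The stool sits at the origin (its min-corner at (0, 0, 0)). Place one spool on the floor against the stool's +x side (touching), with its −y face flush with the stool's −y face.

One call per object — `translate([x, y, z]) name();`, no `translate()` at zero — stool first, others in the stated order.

stool();
translate([258, 0, 0]) spool();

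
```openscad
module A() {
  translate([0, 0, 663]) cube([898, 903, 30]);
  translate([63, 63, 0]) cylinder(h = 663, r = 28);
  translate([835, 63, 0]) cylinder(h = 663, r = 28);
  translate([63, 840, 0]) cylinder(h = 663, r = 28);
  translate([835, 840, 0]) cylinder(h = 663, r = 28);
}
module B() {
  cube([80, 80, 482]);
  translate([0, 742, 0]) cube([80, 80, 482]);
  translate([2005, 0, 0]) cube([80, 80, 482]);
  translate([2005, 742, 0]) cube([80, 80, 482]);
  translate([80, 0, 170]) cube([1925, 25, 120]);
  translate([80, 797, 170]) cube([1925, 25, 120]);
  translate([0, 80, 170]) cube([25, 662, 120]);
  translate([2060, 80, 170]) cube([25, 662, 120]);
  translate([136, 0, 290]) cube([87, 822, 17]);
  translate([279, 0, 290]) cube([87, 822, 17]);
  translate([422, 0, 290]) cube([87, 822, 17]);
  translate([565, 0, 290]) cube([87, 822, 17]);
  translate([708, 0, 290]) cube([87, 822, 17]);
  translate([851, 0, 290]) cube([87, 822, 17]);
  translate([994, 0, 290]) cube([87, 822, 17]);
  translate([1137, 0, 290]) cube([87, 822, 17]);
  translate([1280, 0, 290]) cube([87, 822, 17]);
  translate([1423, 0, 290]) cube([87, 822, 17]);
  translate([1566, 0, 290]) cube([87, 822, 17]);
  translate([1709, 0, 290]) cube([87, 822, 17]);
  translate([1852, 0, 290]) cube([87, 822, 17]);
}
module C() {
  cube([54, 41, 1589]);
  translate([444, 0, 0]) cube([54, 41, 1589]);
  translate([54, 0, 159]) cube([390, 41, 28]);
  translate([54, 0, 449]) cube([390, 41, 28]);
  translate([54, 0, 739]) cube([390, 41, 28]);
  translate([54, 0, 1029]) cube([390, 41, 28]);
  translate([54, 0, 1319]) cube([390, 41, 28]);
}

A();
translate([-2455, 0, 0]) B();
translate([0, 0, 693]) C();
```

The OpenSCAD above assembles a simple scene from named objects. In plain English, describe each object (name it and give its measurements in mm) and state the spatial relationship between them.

A is a table with a 898×903 mm rectangular top, 30 mm thick, top surface at z = 693 mm, supported by four round legs of 56 mm diameter, each leg's bounding box inset 35 mm from the nearest pair of top edges, running from the floor.

B is a bed frame 2085 mm long (x) by 822 mm wide (y). Four 80×80 mm corner posts, 482 mm tall, at the corners of the footprint. Four rails of 25 mm thickness and 120 mm height run between adjacent posts with their undersides at z = 170 mm, their outer faces flush with the outside of the frame (the two x-running rails run between the posts' inner faces; the two y-running rails run between the posts' inner faces). 13 slats, each 87 mm wide (x) and 17 mm thick, lie across the top of the two x-running rails, running the full 822 mm width of the frame in y; the slats are evenly spaced along x between the inner faces of the end posts with equal gaps (rounded down to the nearest mm) at the −x end and between each pair — any rounding remainder accumulates at the +x end.

C is a straight ladder. Two 54×41 mm vertical rails, 1589 mm tall, stand 498 mm apart (outside-to-outside) with their front faces coplanar on the −y side. 5 rungs, each 41 mm deep and 28 mm tall, span between the inner faces of the rails, front faces flush with the rails. The lowest rung's underside is at z = 159 mm and rungs are spaced 290 mm apart (underside to underside).

The bed frame is on the floor beside the table on its −x side. The ladder is on top of the table.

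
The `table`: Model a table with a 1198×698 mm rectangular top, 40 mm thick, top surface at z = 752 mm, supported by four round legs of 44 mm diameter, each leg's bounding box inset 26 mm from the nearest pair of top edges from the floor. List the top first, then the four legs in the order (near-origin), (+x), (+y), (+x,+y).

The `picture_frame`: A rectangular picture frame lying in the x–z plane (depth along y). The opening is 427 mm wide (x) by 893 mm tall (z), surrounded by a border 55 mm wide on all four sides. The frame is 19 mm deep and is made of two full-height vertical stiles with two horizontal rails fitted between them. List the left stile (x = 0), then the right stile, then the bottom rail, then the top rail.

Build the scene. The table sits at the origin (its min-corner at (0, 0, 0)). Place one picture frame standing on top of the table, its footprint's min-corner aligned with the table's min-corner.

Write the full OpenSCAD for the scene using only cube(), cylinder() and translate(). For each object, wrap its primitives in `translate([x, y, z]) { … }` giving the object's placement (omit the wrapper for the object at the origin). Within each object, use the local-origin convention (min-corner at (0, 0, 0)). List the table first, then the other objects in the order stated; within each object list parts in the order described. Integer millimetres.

translate([0, 0, 712]) cube([1198, 698, 40]);
translate([48, 48, 0]) cylinder(h = 712, r = 22);
translate([1150, 48, 0]) cylinder(h = 712, r = 22);
translate([48, 650, 0]) cylinder(h = 712, r = 22);
translate([1150, 650, 0]) cylinder(h = 712, r = 22);
translate([0, 0, 752]) {
  cube([55, 19, 1003]);
  translate([482, 0, 0]) cube([55, 19, 1003]);
  translate([55, 0, 0]) cube([427, 19, 55]);
  translate([55, 0, 948]) cube([427, 19, 55]);
}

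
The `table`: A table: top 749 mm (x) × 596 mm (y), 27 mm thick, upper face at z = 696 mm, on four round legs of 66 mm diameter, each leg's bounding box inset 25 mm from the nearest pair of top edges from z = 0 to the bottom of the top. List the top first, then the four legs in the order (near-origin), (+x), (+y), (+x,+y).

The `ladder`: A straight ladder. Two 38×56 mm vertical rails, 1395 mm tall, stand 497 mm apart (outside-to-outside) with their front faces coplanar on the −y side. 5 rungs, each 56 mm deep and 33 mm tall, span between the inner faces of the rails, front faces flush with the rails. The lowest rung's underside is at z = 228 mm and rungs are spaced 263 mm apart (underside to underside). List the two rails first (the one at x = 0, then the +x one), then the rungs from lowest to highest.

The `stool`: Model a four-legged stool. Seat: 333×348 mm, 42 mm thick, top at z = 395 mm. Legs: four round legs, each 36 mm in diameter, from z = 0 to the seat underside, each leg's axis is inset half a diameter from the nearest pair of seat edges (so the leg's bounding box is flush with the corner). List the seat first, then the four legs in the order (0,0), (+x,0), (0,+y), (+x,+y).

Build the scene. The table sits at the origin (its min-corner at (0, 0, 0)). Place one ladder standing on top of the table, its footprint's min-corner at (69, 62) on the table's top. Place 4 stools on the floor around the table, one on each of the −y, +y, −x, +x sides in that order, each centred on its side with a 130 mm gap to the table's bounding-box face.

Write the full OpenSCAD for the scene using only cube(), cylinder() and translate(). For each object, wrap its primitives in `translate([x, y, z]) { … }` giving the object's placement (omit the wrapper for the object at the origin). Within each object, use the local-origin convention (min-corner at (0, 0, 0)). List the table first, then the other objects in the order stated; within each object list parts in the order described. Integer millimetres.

translate([0, 0, 669]) cube([749, 596, 27]);
translate([58, 58, 0]) cylinder(h = 669, r = 33);
translate([691, 58, 0]) cylinder(h = 669, r = 33);
translate([58, 538, 0]) cylinder(h = 669, r = 33);
translate([691, 538, 0]) cylinder(h = 669, r = 33);
translate([69, 62, 696]) {
  cube([38, 56, 1395]);
  translate([459, 0, 0]) cube([38, 56, 1395]);
  translate([38, 0, 228]) cube([421, 56, 33]);
  translate([38, 0, 491]) cube([421, 56, 33]);
  translate([38, 0, 754]) cube([421, 56, 33]);
  translate([38, 0, 1017]) cube([421, 56, 33]);
  translate([38, 0, 1280]) cube([421, 56, 33]);
}
translate([208, -478, 0]) {
  translate([0, 0, 353]) cube([333, 348, 42]);
  translate([18, 18, 0]) cylinder(h = 353, r = 18);
  translate([315, 18, 0]) cylinder(h = 353, r = 18);
  translate([18, 330, 0]) cylinder(h = 353, r = 18);
  translate([315, 330, 0]) cylinder(h = 353, r = 18);
}
translate([208, 726, 0]) {
  translate([0, 0, 353]) cube([333, 348, 42]);
  translate([18, 18, 0]) cylinder(h = 353, r = 18);
  translate([315, 18, 0]) cylinder(h = 353, r = 18);
  translate([18, 330, 0]) cylinder(h = 353, r = 18);
  translate([315, 330, 0]) cylinder(h = 353, r = 18);
}
translate([-463, 124, 0]) {
  translate([0, 0, 353]) cube([333, 348, 42]);
  translate([18, 18, 0]) cylinder(h = 353, r = 18);
  translate([315, 18, 0]) cylinder(h = 353, r = 18);
  translate([18, 330, 0]) cylinder(h = 353, r = 18);
  translate([315, 330, 0]) cylinder(h = 353, r = 18);
}
translate([879, 124, 0]) {
  translate([0, 0, 353]) cube([333, 348, 42]);
  translate([18, 18, 0]) cylinder(h = 353, r = 18);
  translate([315, 18, 0]) cylinder(h = 353, r = 18);
  translate([18, 330, 0]) cylinder(h = 353, r = 18);
  translate([315, 330, 0]) cylinder(h = 353, r = 18);
}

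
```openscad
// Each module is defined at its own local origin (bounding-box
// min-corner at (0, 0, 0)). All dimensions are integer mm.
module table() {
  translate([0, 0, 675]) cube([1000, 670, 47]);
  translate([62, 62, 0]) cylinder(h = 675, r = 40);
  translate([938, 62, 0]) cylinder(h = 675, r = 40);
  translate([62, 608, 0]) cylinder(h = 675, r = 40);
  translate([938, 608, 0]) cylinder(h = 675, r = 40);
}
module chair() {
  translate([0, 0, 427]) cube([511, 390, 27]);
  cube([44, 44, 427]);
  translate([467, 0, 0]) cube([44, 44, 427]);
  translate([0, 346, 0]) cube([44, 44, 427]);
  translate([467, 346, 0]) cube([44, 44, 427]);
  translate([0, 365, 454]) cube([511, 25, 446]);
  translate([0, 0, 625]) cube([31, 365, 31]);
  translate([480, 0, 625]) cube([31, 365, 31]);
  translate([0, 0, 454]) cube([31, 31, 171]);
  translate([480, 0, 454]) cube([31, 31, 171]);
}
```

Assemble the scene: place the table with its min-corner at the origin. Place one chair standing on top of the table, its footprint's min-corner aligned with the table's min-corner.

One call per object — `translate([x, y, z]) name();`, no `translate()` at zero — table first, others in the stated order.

table();
translate([0, 0, 722]) chair();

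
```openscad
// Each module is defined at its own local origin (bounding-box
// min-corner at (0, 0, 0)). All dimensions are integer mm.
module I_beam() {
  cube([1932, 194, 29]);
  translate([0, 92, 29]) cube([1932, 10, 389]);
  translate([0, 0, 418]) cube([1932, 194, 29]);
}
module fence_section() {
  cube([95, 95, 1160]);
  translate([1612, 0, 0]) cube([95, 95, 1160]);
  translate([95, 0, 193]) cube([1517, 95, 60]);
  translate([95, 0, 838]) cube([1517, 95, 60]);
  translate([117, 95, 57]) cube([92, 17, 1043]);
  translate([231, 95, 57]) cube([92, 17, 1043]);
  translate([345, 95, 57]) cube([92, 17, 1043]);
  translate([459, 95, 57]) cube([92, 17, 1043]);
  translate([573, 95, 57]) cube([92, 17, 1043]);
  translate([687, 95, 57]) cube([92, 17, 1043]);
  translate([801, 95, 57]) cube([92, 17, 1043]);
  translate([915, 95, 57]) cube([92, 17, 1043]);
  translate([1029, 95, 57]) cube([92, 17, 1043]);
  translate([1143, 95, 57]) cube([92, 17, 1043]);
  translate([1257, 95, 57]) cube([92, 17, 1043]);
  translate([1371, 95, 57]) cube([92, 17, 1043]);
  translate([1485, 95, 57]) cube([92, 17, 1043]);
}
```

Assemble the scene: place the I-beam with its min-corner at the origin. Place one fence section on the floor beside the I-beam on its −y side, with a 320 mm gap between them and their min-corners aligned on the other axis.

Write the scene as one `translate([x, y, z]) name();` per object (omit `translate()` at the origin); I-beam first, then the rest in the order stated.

I_beam();
translate([0, -432, 0]) fence_section();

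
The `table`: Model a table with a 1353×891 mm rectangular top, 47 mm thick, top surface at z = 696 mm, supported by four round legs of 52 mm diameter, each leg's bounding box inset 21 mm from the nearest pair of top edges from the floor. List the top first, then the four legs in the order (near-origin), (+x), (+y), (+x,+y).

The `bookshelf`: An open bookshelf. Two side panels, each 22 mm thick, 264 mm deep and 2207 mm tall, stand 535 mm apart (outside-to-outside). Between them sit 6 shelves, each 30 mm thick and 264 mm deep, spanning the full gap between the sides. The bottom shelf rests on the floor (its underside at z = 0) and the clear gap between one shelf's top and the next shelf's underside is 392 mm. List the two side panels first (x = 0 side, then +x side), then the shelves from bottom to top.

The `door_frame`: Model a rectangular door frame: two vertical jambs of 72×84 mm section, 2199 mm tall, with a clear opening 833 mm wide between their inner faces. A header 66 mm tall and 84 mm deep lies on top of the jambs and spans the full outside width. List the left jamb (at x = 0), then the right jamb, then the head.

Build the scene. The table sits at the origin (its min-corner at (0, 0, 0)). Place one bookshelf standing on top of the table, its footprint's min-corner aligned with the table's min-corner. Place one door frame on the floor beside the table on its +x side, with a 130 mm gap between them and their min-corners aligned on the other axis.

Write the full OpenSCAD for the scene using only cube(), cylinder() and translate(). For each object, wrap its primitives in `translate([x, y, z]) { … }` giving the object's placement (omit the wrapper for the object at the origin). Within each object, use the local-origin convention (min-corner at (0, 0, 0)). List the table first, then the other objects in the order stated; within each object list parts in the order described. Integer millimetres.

translate([0, 0, 649]) cube([1353, 891, 47]);
translate([47, 47, 0]) cylinder(h = 649, r = 26);
translate([1306, 47, 0]) cylinder(h = 649, r = 26);
translate([47, 844, 0]) cylinder(h = 649, r = 26);
translate([1306, 844, 0]) cylinder(h = 649, r = 26);
translate([0, 0, 696]) {
  cube([22, 264, 2207]);
  translate([513, 0, 0]) cube([22, 264, 2207]);
  translate([22, 0, 0]) cube([491, 264, 30]);
  translate([22, 0, 422]) cube([491, 264, 30]);
  translate([22, 0, 844]) cube([491, 264, 30]);
  translate([22, 0, 1266]) cube([491, 264, 30]);
  translate([22, 0, 1688]) cube([491, 264, 30]);
  translate([22, 0, 2110]) cube([491, 264, 30]);
}
translate([1483, 0, 0]) {
  cube([72, 84, 2199]);
  translate([905, 0, 0]) cube([72, 84, 2199]);
  translate([0, 0, 2199]) cube([977, 84, 66]);
}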